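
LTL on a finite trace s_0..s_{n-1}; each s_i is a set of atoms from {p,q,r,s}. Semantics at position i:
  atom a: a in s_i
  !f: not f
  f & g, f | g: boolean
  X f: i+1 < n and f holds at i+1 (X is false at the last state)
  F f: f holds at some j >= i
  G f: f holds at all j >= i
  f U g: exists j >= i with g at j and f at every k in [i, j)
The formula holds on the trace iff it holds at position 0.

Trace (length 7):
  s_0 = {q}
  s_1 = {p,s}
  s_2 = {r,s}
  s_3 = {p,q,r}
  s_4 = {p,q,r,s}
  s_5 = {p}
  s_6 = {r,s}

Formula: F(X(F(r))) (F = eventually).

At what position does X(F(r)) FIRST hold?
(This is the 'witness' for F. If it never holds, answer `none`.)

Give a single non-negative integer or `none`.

s_0={q}: X(F(r))=True F(r)=True r=False
s_1={p,s}: X(F(r))=True F(r)=True r=False
s_2={r,s}: X(F(r))=True F(r)=True r=True
s_3={p,q,r}: X(F(r))=True F(r)=True r=True
s_4={p,q,r,s}: X(F(r))=True F(r)=True r=True
s_5={p}: X(F(r))=True F(r)=True r=False
s_6={r,s}: X(F(r))=False F(r)=True r=True
F(X(F(r))) holds; first witness at position 0.

Answer: 0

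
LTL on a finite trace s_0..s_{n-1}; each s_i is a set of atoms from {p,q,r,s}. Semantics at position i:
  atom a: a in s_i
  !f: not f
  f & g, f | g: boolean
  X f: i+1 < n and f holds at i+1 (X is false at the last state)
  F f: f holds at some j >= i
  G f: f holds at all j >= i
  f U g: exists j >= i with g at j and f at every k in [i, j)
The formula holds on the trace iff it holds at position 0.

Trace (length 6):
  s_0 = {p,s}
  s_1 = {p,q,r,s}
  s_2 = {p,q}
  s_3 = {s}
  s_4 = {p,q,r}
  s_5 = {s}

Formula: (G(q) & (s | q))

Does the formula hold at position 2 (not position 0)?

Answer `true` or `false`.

s_0={p,s}: (G(q) & (s | q))=False G(q)=False q=False (s | q)=True s=True
s_1={p,q,r,s}: (G(q) & (s | q))=False G(q)=False q=True (s | q)=True s=True
s_2={p,q}: (G(q) & (s | q))=False G(q)=False q=True (s | q)=True s=False
s_3={s}: (G(q) & (s | q))=False G(q)=False q=False (s | q)=True s=True
s_4={p,q,r}: (G(q) & (s | q))=False G(q)=False q=True (s | q)=True s=False
s_5={s}: (G(q) & (s | q))=False G(q)=False q=False (s | q)=True s=True
Evaluating at position 2: result = False

Answer: false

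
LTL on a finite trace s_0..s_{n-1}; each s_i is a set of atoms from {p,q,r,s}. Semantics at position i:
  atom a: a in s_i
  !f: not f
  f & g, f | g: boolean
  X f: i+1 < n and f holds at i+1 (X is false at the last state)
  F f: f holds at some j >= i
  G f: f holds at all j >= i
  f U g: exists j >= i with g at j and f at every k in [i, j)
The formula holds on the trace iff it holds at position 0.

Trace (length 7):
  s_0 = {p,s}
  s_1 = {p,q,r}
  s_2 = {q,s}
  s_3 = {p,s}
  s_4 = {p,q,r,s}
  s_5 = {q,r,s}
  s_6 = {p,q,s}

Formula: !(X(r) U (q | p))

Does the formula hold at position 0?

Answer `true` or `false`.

s_0={p,s}: !(X(r) U (q | p))=False (X(r) U (q | p))=True X(r)=True r=False (q | p)=True q=False p=True
s_1={p,q,r}: !(X(r) U (q | p))=False (X(r) U (q | p))=True X(r)=False r=True (q | p)=True q=True p=True
s_2={q,s}: !(X(r) U (q | p))=False (X(r) U (q | p))=True X(r)=False r=False (q | p)=True q=True p=False
s_3={p,s}: !(X(r) U (q | p))=False (X(r) U (q | p))=True X(r)=True r=False (q | p)=True q=False p=True
s_4={p,q,r,s}: !(X(r) U (q | p))=False (X(r) U (q | p))=True X(r)=True r=True (q | p)=True q=True p=True
s_5={q,r,s}: !(X(r) U (q | p))=False (X(r) U (q | p))=True X(r)=False r=True (q | p)=True q=True p=False
s_6={p,q,s}: !(X(r) U (q | p))=False (X(r) U (q | p))=True X(r)=False r=False (q | p)=True q=True p=True

Answer: false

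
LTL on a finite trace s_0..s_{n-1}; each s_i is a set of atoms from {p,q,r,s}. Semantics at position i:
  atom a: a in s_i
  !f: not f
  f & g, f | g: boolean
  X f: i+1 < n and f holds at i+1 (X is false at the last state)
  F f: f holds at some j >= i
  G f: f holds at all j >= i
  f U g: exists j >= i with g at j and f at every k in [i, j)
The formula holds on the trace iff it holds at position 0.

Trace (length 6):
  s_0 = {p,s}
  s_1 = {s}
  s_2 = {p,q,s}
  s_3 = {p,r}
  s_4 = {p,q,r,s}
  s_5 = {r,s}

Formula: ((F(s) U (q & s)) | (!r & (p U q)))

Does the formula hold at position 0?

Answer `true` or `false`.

Answer: true

Derivation:
s_0={p,s}: ((F(s) U (q & s)) | (!r & (p U q)))=True (F(s) U (q & s))=True F(s)=True s=True (q & s)=False q=False (!r & (p U q))=False !r=True r=False (p U q)=False p=True
s_1={s}: ((F(s) U (q & s)) | (!r & (p U q)))=True (F(s) U (q & s))=True F(s)=True s=True (q & s)=False q=False (!r & (p U q))=False !r=True r=False (p U q)=False p=False
s_2={p,q,s}: ((F(s) U (q & s)) | (!r & (p U q)))=True (F(s) U (q & s))=True F(s)=True s=True (q & s)=True q=True (!r & (p U q))=True !r=True r=False (p U q)=True p=True
s_3={p,r}: ((F(s) U (q & s)) | (!r & (p U q)))=True (F(s) U (q & s))=True F(s)=True s=False (q & s)=False q=False (!r & (p U q))=False !r=False r=True (p U q)=True p=True
s_4={p,q,r,s}: ((F(s) U (q & s)) | (!r & (p U q)))=True (F(s) U (q & s))=True F(s)=True s=True (q & s)=True q=True (!r & (p U q))=False !r=False r=True (p U q)=True p=True
s_5={r,s}: ((F(s) U (q & s)) | (!r & (p U q)))=False (F(s) U (q & s))=False F(s)=True s=True (q & s)=False q=False (!r & (p U q))=False !r=False r=True (p U q)=False p=False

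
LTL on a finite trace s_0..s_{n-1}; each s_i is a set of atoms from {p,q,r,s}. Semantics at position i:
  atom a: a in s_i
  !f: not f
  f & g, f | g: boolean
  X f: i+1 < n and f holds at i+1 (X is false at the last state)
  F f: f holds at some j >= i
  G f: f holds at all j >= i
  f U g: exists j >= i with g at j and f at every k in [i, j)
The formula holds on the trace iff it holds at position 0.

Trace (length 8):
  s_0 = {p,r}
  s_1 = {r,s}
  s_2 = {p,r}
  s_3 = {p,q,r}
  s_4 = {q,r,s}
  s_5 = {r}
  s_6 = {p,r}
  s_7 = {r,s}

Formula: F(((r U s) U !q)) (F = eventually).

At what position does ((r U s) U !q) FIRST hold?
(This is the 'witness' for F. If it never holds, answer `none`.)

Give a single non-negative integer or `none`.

Answer: 0

Derivation:
s_0={p,r}: ((r U s) U !q)=True (r U s)=True r=True s=False !q=True q=False
s_1={r,s}: ((r U s) U !q)=True (r U s)=True r=True s=True !q=True q=False
s_2={p,r}: ((r U s) U !q)=True (r U s)=True r=True s=False !q=True q=False
s_3={p,q,r}: ((r U s) U !q)=True (r U s)=True r=True s=False !q=False q=True
s_4={q,r,s}: ((r U s) U !q)=True (r U s)=True r=True s=True !q=False q=True
s_5={r}: ((r U s) U !q)=True (r U s)=True r=True s=False !q=True q=False
s_6={p,r}: ((r U s) U !q)=True (r U s)=True r=True s=False !q=True q=False
s_7={r,s}: ((r U s) U !q)=True (r U s)=True r=True s=True !q=True q=False
F(((r U s) U !q)) holds; first witness at position 0.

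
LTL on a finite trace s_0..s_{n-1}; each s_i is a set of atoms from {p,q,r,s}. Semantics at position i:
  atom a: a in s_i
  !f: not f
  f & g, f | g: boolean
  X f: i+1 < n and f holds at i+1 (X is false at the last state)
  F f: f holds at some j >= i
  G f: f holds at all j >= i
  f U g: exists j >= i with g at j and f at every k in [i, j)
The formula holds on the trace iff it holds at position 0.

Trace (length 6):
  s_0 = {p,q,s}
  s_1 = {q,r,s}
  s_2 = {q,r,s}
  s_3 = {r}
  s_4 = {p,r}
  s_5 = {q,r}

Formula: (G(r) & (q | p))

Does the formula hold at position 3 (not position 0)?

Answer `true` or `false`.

s_0={p,q,s}: (G(r) & (q | p))=False G(r)=False r=False (q | p)=True q=True p=True
s_1={q,r,s}: (G(r) & (q | p))=True G(r)=True r=True (q | p)=True q=True p=False
s_2={q,r,s}: (G(r) & (q | p))=True G(r)=True r=True (q | p)=True q=True p=False
s_3={r}: (G(r) & (q | p))=False G(r)=True r=True (q | p)=False q=False p=False
s_4={p,r}: (G(r) & (q | p))=True G(r)=True r=True (q | p)=True q=False p=True
s_5={q,r}: (G(r) & (q | p))=True G(r)=True r=True (q | p)=True q=True p=False
Evaluating at position 3: result = False

Answer: false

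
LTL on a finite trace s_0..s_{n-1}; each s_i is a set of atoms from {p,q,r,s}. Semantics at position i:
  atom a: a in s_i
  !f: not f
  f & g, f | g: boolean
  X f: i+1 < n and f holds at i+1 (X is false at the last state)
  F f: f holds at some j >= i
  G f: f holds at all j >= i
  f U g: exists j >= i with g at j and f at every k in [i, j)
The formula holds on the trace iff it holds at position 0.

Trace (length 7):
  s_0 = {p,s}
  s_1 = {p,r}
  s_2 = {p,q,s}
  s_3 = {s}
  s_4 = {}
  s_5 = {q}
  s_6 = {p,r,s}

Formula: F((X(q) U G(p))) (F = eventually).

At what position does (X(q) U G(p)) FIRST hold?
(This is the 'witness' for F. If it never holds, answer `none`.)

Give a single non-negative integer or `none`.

s_0={p,s}: (X(q) U G(p))=False X(q)=False q=False G(p)=False p=True
s_1={p,r}: (X(q) U G(p))=False X(q)=True q=False G(p)=False p=True
s_2={p,q,s}: (X(q) U G(p))=False X(q)=False q=True G(p)=False p=True
s_3={s}: (X(q) U G(p))=False X(q)=False q=False G(p)=False p=False
s_4={}: (X(q) U G(p))=False X(q)=True q=False G(p)=False p=False
s_5={q}: (X(q) U G(p))=False X(q)=False q=True G(p)=False p=False
s_6={p,r,s}: (X(q) U G(p))=True X(q)=False q=False G(p)=True p=True
F((X(q) U G(p))) holds; first witness at position 6.

Answer: 6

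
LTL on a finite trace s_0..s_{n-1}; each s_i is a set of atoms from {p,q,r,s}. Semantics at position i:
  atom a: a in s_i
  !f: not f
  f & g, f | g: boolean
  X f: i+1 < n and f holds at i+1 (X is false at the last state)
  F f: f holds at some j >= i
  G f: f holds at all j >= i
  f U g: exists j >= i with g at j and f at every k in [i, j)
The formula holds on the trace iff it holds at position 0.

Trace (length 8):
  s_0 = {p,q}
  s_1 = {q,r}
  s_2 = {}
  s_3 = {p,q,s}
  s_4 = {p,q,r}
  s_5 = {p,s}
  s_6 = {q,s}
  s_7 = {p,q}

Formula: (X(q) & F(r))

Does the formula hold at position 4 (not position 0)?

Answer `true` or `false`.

s_0={p,q}: (X(q) & F(r))=True X(q)=True q=True F(r)=True r=False
s_1={q,r}: (X(q) & F(r))=False X(q)=False q=True F(r)=True r=True
s_2={}: (X(q) & F(r))=True X(q)=True q=False F(r)=True r=False
s_3={p,q,s}: (X(q) & F(r))=True X(q)=True q=True F(r)=True r=False
s_4={p,q,r}: (X(q) & F(r))=False X(q)=False q=True F(r)=True r=True
s_5={p,s}: (X(q) & F(r))=False X(q)=True q=False F(r)=False r=False
s_6={q,s}: (X(q) & F(r))=False X(q)=True q=True F(r)=False r=False
s_7={p,q}: (X(q) & F(r))=False X(q)=False q=True F(r)=False r=False
Evaluating at position 4: result = False

Answer: false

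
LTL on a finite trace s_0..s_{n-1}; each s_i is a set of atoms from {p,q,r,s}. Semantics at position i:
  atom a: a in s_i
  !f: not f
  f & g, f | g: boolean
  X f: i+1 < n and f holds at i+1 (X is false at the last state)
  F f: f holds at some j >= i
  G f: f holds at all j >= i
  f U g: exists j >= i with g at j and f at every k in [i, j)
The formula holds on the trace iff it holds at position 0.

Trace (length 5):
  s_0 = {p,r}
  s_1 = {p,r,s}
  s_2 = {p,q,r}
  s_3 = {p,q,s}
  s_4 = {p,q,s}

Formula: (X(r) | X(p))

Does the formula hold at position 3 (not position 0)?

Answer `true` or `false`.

Answer: true

Derivation:
s_0={p,r}: (X(r) | X(p))=True X(r)=True r=True X(p)=True p=True
s_1={p,r,s}: (X(r) | X(p))=True X(r)=True r=True X(p)=True p=True
s_2={p,q,r}: (X(r) | X(p))=True X(r)=False r=True X(p)=True p=True
s_3={p,q,s}: (X(r) | X(p))=True X(r)=False r=False X(p)=True p=True
s_4={p,q,s}: (X(r) | X(p))=False X(r)=False r=False X(p)=False p=True
Evaluating at position 3: result = True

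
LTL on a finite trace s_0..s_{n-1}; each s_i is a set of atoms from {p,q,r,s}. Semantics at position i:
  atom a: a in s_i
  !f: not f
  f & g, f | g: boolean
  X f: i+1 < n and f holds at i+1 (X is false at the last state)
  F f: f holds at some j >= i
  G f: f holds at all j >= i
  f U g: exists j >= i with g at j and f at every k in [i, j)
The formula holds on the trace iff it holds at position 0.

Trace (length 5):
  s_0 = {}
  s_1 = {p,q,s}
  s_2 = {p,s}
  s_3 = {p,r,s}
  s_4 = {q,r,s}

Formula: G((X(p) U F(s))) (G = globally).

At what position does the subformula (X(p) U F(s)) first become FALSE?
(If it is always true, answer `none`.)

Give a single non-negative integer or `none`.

Answer: none

Derivation:
s_0={}: (X(p) U F(s))=True X(p)=True p=False F(s)=True s=False
s_1={p,q,s}: (X(p) U F(s))=True X(p)=True p=True F(s)=True s=True
s_2={p,s}: (X(p) U F(s))=True X(p)=True p=True F(s)=True s=True
s_3={p,r,s}: (X(p) U F(s))=True X(p)=False p=True F(s)=True s=True
s_4={q,r,s}: (X(p) U F(s))=True X(p)=False p=False F(s)=True s=True
G((X(p) U F(s))) holds globally = True
No violation — formula holds at every position.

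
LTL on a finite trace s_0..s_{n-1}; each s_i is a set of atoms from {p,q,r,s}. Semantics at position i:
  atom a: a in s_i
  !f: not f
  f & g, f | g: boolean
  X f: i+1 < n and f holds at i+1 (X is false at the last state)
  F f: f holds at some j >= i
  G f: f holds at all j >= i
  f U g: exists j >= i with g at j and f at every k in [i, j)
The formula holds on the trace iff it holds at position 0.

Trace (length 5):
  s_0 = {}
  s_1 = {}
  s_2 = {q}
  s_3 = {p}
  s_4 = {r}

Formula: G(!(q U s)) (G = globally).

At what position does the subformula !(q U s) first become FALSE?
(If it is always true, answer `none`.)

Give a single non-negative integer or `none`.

Answer: none

Derivation:
s_0={}: !(q U s)=True (q U s)=False q=False s=False
s_1={}: !(q U s)=True (q U s)=False q=False s=False
s_2={q}: !(q U s)=True (q U s)=False q=True s=False
s_3={p}: !(q U s)=True (q U s)=False q=False s=False
s_4={r}: !(q U s)=True (q U s)=False q=False s=False
G(!(q U s)) holds globally = True
No violation — formula holds at every position.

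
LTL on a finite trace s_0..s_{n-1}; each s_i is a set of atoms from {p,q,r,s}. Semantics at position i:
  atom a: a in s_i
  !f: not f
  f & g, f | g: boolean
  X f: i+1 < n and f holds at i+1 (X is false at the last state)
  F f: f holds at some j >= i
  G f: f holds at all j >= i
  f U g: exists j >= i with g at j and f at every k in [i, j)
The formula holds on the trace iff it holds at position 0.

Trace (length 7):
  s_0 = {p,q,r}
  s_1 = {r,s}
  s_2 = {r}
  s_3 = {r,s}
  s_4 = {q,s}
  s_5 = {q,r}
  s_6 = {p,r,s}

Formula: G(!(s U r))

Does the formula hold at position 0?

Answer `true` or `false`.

s_0={p,q,r}: G(!(s U r))=False !(s U r)=False (s U r)=True s=False r=True
s_1={r,s}: G(!(s U r))=False !(s U r)=False (s U r)=True s=True r=True
s_2={r}: G(!(s U r))=False !(s U r)=False (s U r)=True s=False r=True
s_3={r,s}: G(!(s U r))=False !(s U r)=False (s U r)=True s=True r=True
s_4={q,s}: G(!(s U r))=False !(s U r)=False (s U r)=True s=True r=False
s_5={q,r}: G(!(s U r))=False !(s U r)=False (s U r)=True s=False r=True
s_6={p,r,s}: G(!(s U r))=False !(s U r)=False (s U r)=True s=True r=True

Answer: false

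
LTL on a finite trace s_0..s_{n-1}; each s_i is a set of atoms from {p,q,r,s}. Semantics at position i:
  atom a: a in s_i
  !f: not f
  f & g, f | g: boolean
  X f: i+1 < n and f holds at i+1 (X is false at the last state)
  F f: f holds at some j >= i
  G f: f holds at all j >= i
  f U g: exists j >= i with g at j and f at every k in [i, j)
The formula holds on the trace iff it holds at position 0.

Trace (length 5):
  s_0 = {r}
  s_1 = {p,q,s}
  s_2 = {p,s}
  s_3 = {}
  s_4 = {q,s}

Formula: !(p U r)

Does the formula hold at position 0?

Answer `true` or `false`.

s_0={r}: !(p U r)=False (p U r)=True p=False r=True
s_1={p,q,s}: !(p U r)=True (p U r)=False p=True r=False
s_2={p,s}: !(p U r)=True (p U r)=False p=True r=False
s_3={}: !(p U r)=True (p U r)=False p=False r=False
s_4={q,s}: !(p U r)=True (p U r)=False p=False r=False

Answer: false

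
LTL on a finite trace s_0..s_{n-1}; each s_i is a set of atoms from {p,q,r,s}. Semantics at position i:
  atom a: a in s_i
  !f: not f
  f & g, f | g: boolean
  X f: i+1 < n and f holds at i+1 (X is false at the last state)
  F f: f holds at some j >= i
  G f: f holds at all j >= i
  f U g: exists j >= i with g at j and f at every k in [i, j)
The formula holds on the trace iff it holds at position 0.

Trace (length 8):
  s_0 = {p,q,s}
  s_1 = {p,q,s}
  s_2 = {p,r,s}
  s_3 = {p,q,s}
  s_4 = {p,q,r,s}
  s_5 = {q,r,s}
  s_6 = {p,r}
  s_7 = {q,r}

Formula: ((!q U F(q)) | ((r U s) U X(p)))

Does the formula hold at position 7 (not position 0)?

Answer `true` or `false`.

Answer: true

Derivation:
s_0={p,q,s}: ((!q U F(q)) | ((r U s) U X(p)))=True (!q U F(q))=True !q=False q=True F(q)=True ((r U s) U X(p))=True (r U s)=True r=False s=True X(p)=True p=True
s_1={p,q,s}: ((!q U F(q)) | ((r U s) U X(p)))=True (!q U F(q))=True !q=False q=True F(q)=True ((r U s) U X(p))=True (r U s)=True r=False s=True X(p)=True p=True
s_2={p,r,s}: ((!q U F(q)) | ((r U s) U X(p)))=True (!q U F(q))=True !q=True q=False F(q)=True ((r U s) U X(p))=True (r U s)=True r=True s=True X(p)=True p=True
s_3={p,q,s}: ((!q U F(q)) | ((r U s) U X(p)))=True (!q U F(q))=True !q=False q=True F(q)=True ((r U s) U X(p))=True (r U s)=True r=False s=True X(p)=True p=True
s_4={p,q,r,s}: ((!q U F(q)) | ((r U s) U X(p)))=True (!q U F(q))=True !q=False q=True F(q)=True ((r U s) U X(p))=True (r U s)=True r=True s=True X(p)=False p=True
s_5={q,r,s}: ((!q U F(q)) | ((r U s) U X(p)))=True (!q U F(q))=True !q=False q=True F(q)=True ((r U s) U X(p))=True (r U s)=True r=True s=True X(p)=True p=False
s_6={p,r}: ((!q U F(q)) | ((r U s) U X(p)))=True (!q U F(q))=True !q=True q=False F(q)=True ((r U s) U X(p))=False (r U s)=False r=True s=False X(p)=False p=True
s_7={q,r}: ((!q U F(q)) | ((r U s) U X(p)))=True (!q U F(q))=True !q=False q=True F(q)=True ((r U s) U X(p))=False (r U s)=False r=True s=False X(p)=False p=False
Evaluating at position 7: result = True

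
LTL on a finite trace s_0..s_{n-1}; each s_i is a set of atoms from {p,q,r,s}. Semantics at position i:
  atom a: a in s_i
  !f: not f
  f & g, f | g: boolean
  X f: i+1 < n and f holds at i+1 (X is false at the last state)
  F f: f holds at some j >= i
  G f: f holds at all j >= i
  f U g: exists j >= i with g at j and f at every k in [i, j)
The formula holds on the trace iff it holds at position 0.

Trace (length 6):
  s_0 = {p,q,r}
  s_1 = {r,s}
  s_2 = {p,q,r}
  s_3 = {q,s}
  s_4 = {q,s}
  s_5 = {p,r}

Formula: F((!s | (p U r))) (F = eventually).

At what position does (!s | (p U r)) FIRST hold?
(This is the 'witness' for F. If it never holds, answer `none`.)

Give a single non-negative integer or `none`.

s_0={p,q,r}: (!s | (p U r))=True !s=True s=False (p U r)=True p=True r=True
s_1={r,s}: (!s | (p U r))=True !s=False s=True (p U r)=True p=False r=True
s_2={p,q,r}: (!s | (p U r))=True !s=True s=False (p U r)=True p=True r=True
s_3={q,s}: (!s | (p U r))=False !s=False s=True (p U r)=False p=False r=False
s_4={q,s}: (!s | (p U r))=False !s=False s=True (p U r)=False p=False r=False
s_5={p,r}: (!s | (p U r))=True !s=True s=False (p U r)=True p=True r=True
F((!s | (p U r))) holds; first witness at position 0.

Answer: 0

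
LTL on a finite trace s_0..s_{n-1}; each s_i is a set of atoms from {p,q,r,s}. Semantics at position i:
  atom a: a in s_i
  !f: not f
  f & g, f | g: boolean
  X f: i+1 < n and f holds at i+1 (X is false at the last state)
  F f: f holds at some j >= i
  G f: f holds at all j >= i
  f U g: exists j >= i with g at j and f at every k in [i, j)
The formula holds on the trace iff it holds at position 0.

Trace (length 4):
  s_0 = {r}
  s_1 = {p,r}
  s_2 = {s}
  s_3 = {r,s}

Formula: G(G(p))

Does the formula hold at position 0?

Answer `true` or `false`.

Answer: false

Derivation:
s_0={r}: G(G(p))=False G(p)=False p=False
s_1={p,r}: G(G(p))=False G(p)=False p=True
s_2={s}: G(G(p))=False G(p)=False p=False
s_3={r,s}: G(G(p))=False G(p)=False p=False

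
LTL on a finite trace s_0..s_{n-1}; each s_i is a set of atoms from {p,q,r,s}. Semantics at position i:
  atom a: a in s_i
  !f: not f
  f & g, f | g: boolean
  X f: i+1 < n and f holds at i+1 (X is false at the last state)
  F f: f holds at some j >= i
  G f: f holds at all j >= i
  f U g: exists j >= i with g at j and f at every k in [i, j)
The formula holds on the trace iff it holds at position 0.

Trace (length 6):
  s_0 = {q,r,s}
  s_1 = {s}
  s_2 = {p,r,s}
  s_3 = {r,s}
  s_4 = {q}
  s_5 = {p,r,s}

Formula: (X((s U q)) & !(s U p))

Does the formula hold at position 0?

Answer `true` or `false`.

Answer: false

Derivation:
s_0={q,r,s}: (X((s U q)) & !(s U p))=False X((s U q))=True (s U q)=True s=True q=True !(s U p)=False (s U p)=True p=False
s_1={s}: (X((s U q)) & !(s U p))=False X((s U q))=True (s U q)=True s=True q=False !(s U p)=False (s U p)=True p=False
s_2={p,r,s}: (X((s U q)) & !(s U p))=False X((s U q))=True (s U q)=True s=True q=False !(s U p)=False (s U p)=True p=True
s_3={r,s}: (X((s U q)) & !(s U p))=True X((s U q))=True (s U q)=True s=True q=False !(s U p)=True (s U p)=False p=False
s_4={q}: (X((s U q)) & !(s U p))=False X((s U q))=False (s U q)=True s=False q=True !(s U p)=True (s U p)=False p=False
s_5={p,r,s}: (X((s U q)) & !(s U p))=False X((s U q))=False (s U q)=False s=True q=False !(s U p)=False (s U p)=True p=True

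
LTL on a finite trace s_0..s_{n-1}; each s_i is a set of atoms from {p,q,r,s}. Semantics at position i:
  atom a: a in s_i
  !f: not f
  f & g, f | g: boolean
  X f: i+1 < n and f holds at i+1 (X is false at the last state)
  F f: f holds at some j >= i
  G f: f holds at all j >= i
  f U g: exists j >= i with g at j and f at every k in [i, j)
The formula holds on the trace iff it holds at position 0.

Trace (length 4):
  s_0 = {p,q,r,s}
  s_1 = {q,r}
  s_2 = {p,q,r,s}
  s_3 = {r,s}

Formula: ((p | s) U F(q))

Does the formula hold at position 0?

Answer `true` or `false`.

Answer: true

Derivation:
s_0={p,q,r,s}: ((p | s) U F(q))=True (p | s)=True p=True s=True F(q)=True q=True
s_1={q,r}: ((p | s) U F(q))=True (p | s)=False p=False s=False F(q)=True q=True
s_2={p,q,r,s}: ((p | s) U F(q))=True (p | s)=True p=True s=True F(q)=True q=True
s_3={r,s}: ((p | s) U F(q))=False (p | s)=True p=False s=True F(q)=False q=False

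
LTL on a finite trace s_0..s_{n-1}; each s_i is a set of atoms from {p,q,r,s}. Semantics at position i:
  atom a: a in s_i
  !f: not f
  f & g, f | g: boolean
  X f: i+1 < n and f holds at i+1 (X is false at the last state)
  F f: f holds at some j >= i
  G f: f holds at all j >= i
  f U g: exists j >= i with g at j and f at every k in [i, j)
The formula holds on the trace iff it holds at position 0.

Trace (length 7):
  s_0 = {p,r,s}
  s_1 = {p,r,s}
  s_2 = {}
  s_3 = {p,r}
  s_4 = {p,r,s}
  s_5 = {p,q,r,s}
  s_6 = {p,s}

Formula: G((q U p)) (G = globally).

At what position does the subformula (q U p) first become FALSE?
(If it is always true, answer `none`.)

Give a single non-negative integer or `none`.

Answer: 2

Derivation:
s_0={p,r,s}: (q U p)=True q=False p=True
s_1={p,r,s}: (q U p)=True q=False p=True
s_2={}: (q U p)=False q=False p=False
s_3={p,r}: (q U p)=True q=False p=True
s_4={p,r,s}: (q U p)=True q=False p=True
s_5={p,q,r,s}: (q U p)=True q=True p=True
s_6={p,s}: (q U p)=True q=False p=True
G((q U p)) holds globally = False
First violation at position 2.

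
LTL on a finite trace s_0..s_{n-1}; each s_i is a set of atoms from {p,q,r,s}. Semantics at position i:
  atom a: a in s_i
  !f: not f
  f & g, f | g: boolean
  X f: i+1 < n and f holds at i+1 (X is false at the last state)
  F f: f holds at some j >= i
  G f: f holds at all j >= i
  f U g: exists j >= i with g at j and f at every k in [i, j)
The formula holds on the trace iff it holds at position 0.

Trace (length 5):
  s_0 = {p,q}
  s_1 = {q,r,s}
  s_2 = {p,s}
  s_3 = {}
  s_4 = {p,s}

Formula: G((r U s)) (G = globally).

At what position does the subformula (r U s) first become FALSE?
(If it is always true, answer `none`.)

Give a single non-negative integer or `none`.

Answer: 0

Derivation:
s_0={p,q}: (r U s)=False r=False s=False
s_1={q,r,s}: (r U s)=True r=True s=True
s_2={p,s}: (r U s)=True r=False s=True
s_3={}: (r U s)=False r=False s=False
s_4={p,s}: (r U s)=True r=False s=True
G((r U s)) holds globally = False
First violation at position 0.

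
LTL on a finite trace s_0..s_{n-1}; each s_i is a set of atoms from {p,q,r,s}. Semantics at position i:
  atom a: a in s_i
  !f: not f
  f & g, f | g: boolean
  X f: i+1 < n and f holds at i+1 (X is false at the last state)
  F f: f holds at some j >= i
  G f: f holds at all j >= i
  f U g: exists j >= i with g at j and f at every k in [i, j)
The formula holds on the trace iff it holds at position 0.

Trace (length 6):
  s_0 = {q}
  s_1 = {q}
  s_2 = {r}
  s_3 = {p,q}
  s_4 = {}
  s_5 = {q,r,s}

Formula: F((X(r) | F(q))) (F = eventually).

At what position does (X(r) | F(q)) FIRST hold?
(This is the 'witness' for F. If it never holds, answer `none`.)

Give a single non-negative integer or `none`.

Answer: 0

Derivation:
s_0={q}: (X(r) | F(q))=True X(r)=False r=False F(q)=True q=True
s_1={q}: (X(r) | F(q))=True X(r)=True r=False F(q)=True q=True
s_2={r}: (X(r) | F(q))=True X(r)=False r=True F(q)=True q=False
s_3={p,q}: (X(r) | F(q))=True X(r)=False r=False F(q)=True q=True
s_4={}: (X(r) | F(q))=True X(r)=True r=False F(q)=True q=False
s_5={q,r,s}: (X(r) | F(q))=True X(r)=False r=True F(q)=True q=True
F((X(r) | F(q))) holds; first witness at position 0.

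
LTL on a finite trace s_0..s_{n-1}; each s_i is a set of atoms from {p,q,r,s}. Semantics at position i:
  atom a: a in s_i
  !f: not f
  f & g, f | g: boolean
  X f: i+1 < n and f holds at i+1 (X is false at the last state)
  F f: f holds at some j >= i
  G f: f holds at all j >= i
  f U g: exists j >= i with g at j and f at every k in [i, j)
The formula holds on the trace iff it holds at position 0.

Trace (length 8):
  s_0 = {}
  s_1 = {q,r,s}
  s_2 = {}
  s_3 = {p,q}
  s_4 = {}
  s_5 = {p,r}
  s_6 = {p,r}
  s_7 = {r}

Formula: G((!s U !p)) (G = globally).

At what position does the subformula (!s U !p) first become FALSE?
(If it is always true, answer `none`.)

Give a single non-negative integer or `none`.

Answer: none

Derivation:
s_0={}: (!s U !p)=True !s=True s=False !p=True p=False
s_1={q,r,s}: (!s U !p)=True !s=False s=True !p=True p=False
s_2={}: (!s U !p)=True !s=True s=False !p=True p=False
s_3={p,q}: (!s U !p)=True !s=True s=False !p=False p=True
s_4={}: (!s U !p)=True !s=True s=False !p=True p=False
s_5={p,r}: (!s U !p)=True !s=True s=False !p=False p=True
s_6={p,r}: (!s U !p)=True !s=True s=False !p=False p=True
s_7={r}: (!s U !p)=True !s=True s=False !p=True p=False
G((!s U !p)) holds globally = True
No violation — formula holds at every position.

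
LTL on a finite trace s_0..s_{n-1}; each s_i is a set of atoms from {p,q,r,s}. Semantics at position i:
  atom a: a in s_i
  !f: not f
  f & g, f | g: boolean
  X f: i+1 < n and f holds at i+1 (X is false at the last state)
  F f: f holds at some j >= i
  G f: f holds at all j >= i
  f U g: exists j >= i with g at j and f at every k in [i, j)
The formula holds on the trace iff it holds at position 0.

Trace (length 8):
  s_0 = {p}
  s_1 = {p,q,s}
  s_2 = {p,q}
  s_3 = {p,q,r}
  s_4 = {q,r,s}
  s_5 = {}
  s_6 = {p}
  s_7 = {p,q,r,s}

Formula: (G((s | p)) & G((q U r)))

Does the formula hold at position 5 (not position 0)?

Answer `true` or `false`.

s_0={p}: (G((s | p)) & G((q U r)))=False G((s | p))=False (s | p)=True s=False p=True G((q U r))=False (q U r)=False q=False r=False
s_1={p,q,s}: (G((s | p)) & G((q U r)))=False G((s | p))=False (s | p)=True s=True p=True G((q U r))=False (q U r)=True q=True r=False
s_2={p,q}: (G((s | p)) & G((q U r)))=False G((s | p))=False (s | p)=True s=False p=True G((q U r))=False (q U r)=True q=True r=False
s_3={p,q,r}: (G((s | p)) & G((q U r)))=False G((s | p))=False (s | p)=True s=False p=True G((q U r))=False (q U r)=True q=True r=True
s_4={q,r,s}: (G((s | p)) & G((q U r)))=False G((s | p))=False (s | p)=True s=True p=False G((q U r))=False (q U r)=True q=True r=True
s_5={}: (G((s | p)) & G((q U r)))=False G((s | p))=False (s | p)=False s=False p=False G((q U r))=False (q U r)=False q=False r=False
s_6={p}: (G((s | p)) & G((q U r)))=False G((s | p))=True (s | p)=True s=False p=True G((q U r))=False (q U r)=False q=False r=False
s_7={p,q,r,s}: (G((s | p)) & G((q U r)))=True G((s | p))=True (s | p)=True s=True p=True G((q U r))=True (q U r)=True q=True r=True
Evaluating at position 5: result = False

Answer: false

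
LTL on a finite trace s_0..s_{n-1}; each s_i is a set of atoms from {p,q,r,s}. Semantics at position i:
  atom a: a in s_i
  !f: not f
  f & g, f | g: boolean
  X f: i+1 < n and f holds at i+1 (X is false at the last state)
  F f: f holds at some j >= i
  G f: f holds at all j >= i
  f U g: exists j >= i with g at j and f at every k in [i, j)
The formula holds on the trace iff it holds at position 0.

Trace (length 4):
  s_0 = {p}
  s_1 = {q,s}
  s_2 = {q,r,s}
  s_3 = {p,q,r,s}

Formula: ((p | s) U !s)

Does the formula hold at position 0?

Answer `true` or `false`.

Answer: true

Derivation:
s_0={p}: ((p | s) U !s)=True (p | s)=True p=True s=False !s=True
s_1={q,s}: ((p | s) U !s)=False (p | s)=True p=False s=True !s=False
s_2={q,r,s}: ((p | s) U !s)=False (p | s)=True p=False s=True !s=False
s_3={p,q,r,s}: ((p | s) U !s)=False (p | s)=True p=True s=True !s=False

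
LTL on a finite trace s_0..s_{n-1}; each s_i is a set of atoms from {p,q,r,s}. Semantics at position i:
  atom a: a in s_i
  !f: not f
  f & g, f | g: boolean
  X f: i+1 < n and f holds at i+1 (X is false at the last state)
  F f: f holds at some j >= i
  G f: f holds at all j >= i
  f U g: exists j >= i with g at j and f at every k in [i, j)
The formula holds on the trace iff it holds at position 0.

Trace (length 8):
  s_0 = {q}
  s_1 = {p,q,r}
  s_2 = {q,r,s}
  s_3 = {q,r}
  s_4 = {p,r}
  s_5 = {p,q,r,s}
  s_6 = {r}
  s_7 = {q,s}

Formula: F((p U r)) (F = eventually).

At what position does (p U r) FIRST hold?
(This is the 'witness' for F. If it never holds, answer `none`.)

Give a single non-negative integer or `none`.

s_0={q}: (p U r)=False p=False r=False
s_1={p,q,r}: (p U r)=True p=True r=True
s_2={q,r,s}: (p U r)=True p=False r=True
s_3={q,r}: (p U r)=True p=False r=True
s_4={p,r}: (p U r)=True p=True r=True
s_5={p,q,r,s}: (p U r)=True p=True r=True
s_6={r}: (p U r)=True p=False r=True
s_7={q,s}: (p U r)=False p=False r=False
F((p U r)) holds; first witness at position 1.

Answer: 1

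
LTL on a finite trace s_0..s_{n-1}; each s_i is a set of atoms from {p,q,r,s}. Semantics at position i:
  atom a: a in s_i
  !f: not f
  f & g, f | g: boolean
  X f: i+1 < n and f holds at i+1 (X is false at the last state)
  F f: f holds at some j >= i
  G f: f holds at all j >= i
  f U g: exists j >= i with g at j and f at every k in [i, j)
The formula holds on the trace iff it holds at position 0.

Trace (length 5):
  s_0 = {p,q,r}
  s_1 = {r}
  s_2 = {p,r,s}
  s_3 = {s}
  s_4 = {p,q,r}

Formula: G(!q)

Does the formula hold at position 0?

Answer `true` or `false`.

s_0={p,q,r}: G(!q)=False !q=False q=True
s_1={r}: G(!q)=False !q=True q=False
s_2={p,r,s}: G(!q)=False !q=True q=False
s_3={s}: G(!q)=False !q=True q=False
s_4={p,q,r}: G(!q)=False !q=False q=True

Answer: false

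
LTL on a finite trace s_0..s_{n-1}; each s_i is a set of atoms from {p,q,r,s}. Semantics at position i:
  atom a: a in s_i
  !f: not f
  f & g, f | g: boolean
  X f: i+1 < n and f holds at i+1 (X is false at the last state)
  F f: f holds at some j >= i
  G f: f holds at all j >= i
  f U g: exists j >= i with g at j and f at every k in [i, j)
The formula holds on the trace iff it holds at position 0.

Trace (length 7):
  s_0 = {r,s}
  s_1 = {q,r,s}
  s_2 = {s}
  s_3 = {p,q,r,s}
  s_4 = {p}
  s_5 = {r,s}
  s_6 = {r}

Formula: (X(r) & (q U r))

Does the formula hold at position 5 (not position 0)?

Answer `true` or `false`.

Answer: true

Derivation:
s_0={r,s}: (X(r) & (q U r))=True X(r)=True r=True (q U r)=True q=False
s_1={q,r,s}: (X(r) & (q U r))=False X(r)=False r=True (q U r)=True q=True
s_2={s}: (X(r) & (q U r))=False X(r)=True r=False (q U r)=False q=False
s_3={p,q,r,s}: (X(r) & (q U r))=False X(r)=False r=True (q U r)=True q=True
s_4={p}: (X(r) & (q U r))=False X(r)=True r=False (q U r)=False q=False
s_5={r,s}: (X(r) & (q U r))=True X(r)=True r=True (q U r)=True q=False
s_6={r}: (X(r) & (q U r))=False X(r)=False r=True (q U r)=True q=False
Evaluating at position 5: result = True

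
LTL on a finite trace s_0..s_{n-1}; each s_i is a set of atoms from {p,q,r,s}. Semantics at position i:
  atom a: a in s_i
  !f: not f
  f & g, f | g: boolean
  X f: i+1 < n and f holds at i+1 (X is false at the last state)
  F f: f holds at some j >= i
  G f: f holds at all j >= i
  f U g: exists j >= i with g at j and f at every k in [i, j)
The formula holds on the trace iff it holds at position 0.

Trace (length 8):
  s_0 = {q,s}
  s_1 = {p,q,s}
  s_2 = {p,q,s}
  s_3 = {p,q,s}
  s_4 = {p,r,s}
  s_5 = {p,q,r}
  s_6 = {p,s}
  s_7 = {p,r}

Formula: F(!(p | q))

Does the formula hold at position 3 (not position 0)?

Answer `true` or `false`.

s_0={q,s}: F(!(p | q))=False !(p | q)=False (p | q)=True p=False q=True
s_1={p,q,s}: F(!(p | q))=False !(p | q)=False (p | q)=True p=True q=True
s_2={p,q,s}: F(!(p | q))=False !(p | q)=False (p | q)=True p=True q=True
s_3={p,q,s}: F(!(p | q))=False !(p | q)=False (p | q)=True p=True q=True
s_4={p,r,s}: F(!(p | q))=False !(p | q)=False (p | q)=True p=True q=False
s_5={p,q,r}: F(!(p | q))=False !(p | q)=False (p | q)=True p=True q=True
s_6={p,s}: F(!(p | q))=False !(p | q)=False (p | q)=True p=True q=False
s_7={p,r}: F(!(p | q))=False !(p | q)=False (p | q)=True p=True q=False
Evaluating at position 3: result = False

Answer: false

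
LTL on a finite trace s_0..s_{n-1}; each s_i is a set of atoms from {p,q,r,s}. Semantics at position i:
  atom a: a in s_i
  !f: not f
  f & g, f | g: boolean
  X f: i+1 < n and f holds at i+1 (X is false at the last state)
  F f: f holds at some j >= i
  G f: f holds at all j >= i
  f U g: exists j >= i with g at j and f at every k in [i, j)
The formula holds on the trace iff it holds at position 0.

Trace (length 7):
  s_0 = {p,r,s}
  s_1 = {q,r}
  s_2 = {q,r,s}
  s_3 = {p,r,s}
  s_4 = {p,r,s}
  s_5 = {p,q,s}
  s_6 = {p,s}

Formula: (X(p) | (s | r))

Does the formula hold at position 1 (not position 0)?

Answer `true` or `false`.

Answer: true

Derivation:
s_0={p,r,s}: (X(p) | (s | r))=True X(p)=False p=True (s | r)=True s=True r=True
s_1={q,r}: (X(p) | (s | r))=True X(p)=False p=False (s | r)=True s=False r=True
s_2={q,r,s}: (X(p) | (s | r))=True X(p)=True p=False (s | r)=True s=True r=True
s_3={p,r,s}: (X(p) | (s | r))=True X(p)=True p=True (s | r)=True s=True r=True
s_4={p,r,s}: (X(p) | (s | r))=True X(p)=True p=True (s | r)=True s=True r=True
s_5={p,q,s}: (X(p) | (s | r))=True X(p)=True p=True (s | r)=True s=True r=False
s_6={p,s}: (X(p) | (s | r))=True X(p)=False p=True (s | r)=True s=True r=False
Evaluating at position 1: result = True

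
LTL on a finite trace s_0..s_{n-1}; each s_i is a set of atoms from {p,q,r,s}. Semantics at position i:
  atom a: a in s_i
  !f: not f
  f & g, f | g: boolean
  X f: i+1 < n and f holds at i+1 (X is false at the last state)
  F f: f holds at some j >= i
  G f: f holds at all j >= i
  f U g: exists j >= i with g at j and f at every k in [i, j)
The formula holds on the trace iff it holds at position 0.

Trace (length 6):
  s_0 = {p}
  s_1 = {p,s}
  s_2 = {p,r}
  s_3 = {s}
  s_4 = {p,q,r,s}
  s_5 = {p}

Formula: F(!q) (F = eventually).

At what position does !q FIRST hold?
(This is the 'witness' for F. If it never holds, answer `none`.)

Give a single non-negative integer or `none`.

s_0={p}: !q=True q=False
s_1={p,s}: !q=True q=False
s_2={p,r}: !q=True q=False
s_3={s}: !q=True q=False
s_4={p,q,r,s}: !q=False q=True
s_5={p}: !q=True q=False
F(!q) holds; first witness at position 0.

Answer: 0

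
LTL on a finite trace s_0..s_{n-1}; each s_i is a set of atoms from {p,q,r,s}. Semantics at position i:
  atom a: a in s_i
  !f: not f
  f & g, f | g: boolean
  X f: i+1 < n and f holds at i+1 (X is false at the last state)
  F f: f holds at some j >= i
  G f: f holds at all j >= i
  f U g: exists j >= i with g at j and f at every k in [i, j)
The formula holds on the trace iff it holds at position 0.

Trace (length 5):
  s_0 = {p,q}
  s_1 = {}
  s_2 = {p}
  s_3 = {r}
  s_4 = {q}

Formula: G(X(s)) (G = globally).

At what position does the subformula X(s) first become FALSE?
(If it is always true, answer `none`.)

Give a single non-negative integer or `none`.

s_0={p,q}: X(s)=False s=False
s_1={}: X(s)=False s=False
s_2={p}: X(s)=False s=False
s_3={r}: X(s)=False s=False
s_4={q}: X(s)=False s=False
G(X(s)) holds globally = False
First violation at position 0.

Answer: 0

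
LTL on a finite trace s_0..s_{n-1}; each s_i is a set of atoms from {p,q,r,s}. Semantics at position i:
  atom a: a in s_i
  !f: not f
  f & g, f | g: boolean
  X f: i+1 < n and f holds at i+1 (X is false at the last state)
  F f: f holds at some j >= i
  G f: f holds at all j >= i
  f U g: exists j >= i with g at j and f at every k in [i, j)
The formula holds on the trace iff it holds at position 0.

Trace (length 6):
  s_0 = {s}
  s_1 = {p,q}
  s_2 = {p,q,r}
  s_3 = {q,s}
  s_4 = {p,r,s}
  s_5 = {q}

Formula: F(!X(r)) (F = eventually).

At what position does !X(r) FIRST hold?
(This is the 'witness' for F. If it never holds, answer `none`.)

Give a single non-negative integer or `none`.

Answer: 0

Derivation:
s_0={s}: !X(r)=True X(r)=False r=False
s_1={p,q}: !X(r)=False X(r)=True r=False
s_2={p,q,r}: !X(r)=True X(r)=False r=True
s_3={q,s}: !X(r)=False X(r)=True r=False
s_4={p,r,s}: !X(r)=True X(r)=False r=True
s_5={q}: !X(r)=True X(r)=False r=False
F(!X(r)) holds; first witness at position 0.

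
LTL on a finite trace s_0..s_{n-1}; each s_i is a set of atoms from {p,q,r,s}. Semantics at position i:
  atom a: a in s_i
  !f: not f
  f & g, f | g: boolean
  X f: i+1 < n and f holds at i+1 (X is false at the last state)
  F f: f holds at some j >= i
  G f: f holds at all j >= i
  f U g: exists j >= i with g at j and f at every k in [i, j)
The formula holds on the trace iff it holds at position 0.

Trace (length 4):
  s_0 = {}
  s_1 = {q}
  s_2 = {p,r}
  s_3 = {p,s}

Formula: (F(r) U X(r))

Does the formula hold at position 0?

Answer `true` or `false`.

s_0={}: (F(r) U X(r))=True F(r)=True r=False X(r)=False
s_1={q}: (F(r) U X(r))=True F(r)=True r=False X(r)=True
s_2={p,r}: (F(r) U X(r))=False F(r)=True r=True X(r)=False
s_3={p,s}: (F(r) U X(r))=False F(r)=False r=False X(r)=False

Answer: true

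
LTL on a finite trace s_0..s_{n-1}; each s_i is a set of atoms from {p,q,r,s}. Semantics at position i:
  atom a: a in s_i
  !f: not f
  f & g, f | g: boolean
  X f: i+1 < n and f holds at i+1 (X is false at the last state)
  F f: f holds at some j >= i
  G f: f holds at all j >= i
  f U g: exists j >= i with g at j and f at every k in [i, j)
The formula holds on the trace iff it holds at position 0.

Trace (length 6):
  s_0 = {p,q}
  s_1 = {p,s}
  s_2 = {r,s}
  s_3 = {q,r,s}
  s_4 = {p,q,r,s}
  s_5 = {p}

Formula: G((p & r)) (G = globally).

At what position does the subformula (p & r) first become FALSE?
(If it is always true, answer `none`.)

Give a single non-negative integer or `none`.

s_0={p,q}: (p & r)=False p=True r=False
s_1={p,s}: (p & r)=False p=True r=False
s_2={r,s}: (p & r)=False p=False r=True
s_3={q,r,s}: (p & r)=False p=False r=True
s_4={p,q,r,s}: (p & r)=True p=True r=True
s_5={p}: (p & r)=False p=True r=False
G((p & r)) holds globally = False
First violation at position 0.

Answer: 0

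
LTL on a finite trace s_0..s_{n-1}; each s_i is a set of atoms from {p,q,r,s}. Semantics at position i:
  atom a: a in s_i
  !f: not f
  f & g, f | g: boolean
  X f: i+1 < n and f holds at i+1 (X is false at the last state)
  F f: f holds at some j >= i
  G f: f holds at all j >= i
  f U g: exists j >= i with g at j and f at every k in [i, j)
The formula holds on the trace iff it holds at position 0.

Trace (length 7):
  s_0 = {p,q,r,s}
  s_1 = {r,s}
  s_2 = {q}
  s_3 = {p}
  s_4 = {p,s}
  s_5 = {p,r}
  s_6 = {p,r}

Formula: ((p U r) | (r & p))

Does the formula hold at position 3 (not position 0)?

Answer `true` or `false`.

Answer: true

Derivation:
s_0={p,q,r,s}: ((p U r) | (r & p))=True (p U r)=True p=True r=True (r & p)=True
s_1={r,s}: ((p U r) | (r & p))=True (p U r)=True p=False r=True (r & p)=False
s_2={q}: ((p U r) | (r & p))=False (p U r)=False p=False r=False (r & p)=False
s_3={p}: ((p U r) | (r & p))=True (p U r)=True p=True r=False (r & p)=False
s_4={p,s}: ((p U r) | (r & p))=True (p U r)=True p=True r=False (r & p)=False
s_5={p,r}: ((p U r) | (r & p))=True (p U r)=True p=True r=True (r & p)=True
s_6={p,r}: ((p U r) | (r & p))=True (p U r)=True p=True r=True (r & p)=True
Evaluating at position 3: result = True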